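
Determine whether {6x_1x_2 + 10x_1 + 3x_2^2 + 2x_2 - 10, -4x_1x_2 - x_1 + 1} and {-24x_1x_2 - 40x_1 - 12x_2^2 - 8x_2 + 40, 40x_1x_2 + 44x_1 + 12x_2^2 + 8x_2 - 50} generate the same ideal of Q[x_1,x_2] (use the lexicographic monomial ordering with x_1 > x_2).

No, the ideals differ.

Since reduced Gröbner bases are canonical representatives of ideals under a given ordering, it suffices to compute and compare them.
Buchberger on the first generating set:
f_1 = 6x_1x_2 + 10x_1 + 3x_2^2 + 2x_2 - 10, LT = x_1x_2.
f_2 = -4x_1x_2 - x_1 + 1, LT = x_1x_2.

S(f_1,f_2): lcm = x_1x_2. S = 17/12x_1 + 1/2x_2^2 + 1/3x_2 - 17/12.
  leading term x_1: no divisor's leading term divides it; move 17/12x_1 to the remainder.
  leading term x_2^2: no divisor's leading term divides it; move 1/2x_2^2 to the remainder.
  leading term x_2: no divisor's leading term divides it; move 1/3x_2 to the remainder.
  leading term 1: no divisor's leading term divides it; move -17/12 to the remainder.
  remainder 17/12x_1 + 1/2x_2^2 + 1/3x_2 - 17/12 ≠ 0; add g_3 = 17/12x_1 + 1/2x_2^2 + 1/3x_2 - 17/12 to the basis.

S(f_1,g_3): lcm = x_1x_2. S = 5/3x_1 - 6/17x_2^3 + 9/34x_2^2 + 4/3x_2 - 5/3.
  leading term x_1: subtract (20/17)·g_3 from 5/3x_1 - 6/17x_2^3 + 9/34x_2^2 + 4/3x_2 - 5/3 → -6/17x_2^3 - 11/34x_2^2 + 16/17x_2
  leading term x_2^3: no divisor's leading term divides it; move -6/17x_2^3 to the remainder.
  leading term x_2^2: no divisor's leading term divides it; move -11/34x_2^2 to the remainder.
  leading term x_2: no divisor's leading term divides it; move 16/17x_2 to the remainder.
  remainder -6/17x_2^3 - 11/34x_2^2 + 16/17x_2 ≠ 0; add g_4 = -6/17x_2^3 - 11/34x_2^2 + 16/17x_2 to the basis.

The other S-polynomials (S(f_2,g_3), S(f_1,g_4), S(f_2,g_4), S(g_3,g_4)) all reduce to 0 modulo the current basis, so we have a Gröbner basis.
Inter-reduce: drop elements whose leading term is divisible by another's, tail-reduce, and make monic.
Reduced Gröbner basis: {x_1 + 6/17x_2^2 + 4/17x_2 - 1, x_2^3 + 11/12x_2^2 - 8/3x_2}.

Buchberger on the second generating set:
h_1 = -24x_1x_2 - 40x_1 - 12x_2^2 - 8x_2 + 40, LT = x_1x_2.
h_2 = 40x_1x_2 + 44x_1 + 12x_2^2 + 8x_2 - 50, LT = x_1x_2.

S(h_1,h_2): lcm = x_1x_2. S = 17/30x_1 + 1/5x_2^2 + 2/15x_2 - 5/12.
  leading term x_1: no divisor's leading term divides it; move 17/30x_1 to the remainder.
  leading term x_2^2: no divisor's leading term divides it; move 1/5x_2^2 to the remainder.
  leading term x_2: no divisor's leading term divides it; move 2/15x_2 to the remainder.
  leading term 1: no divisor's leading term divides it; move -5/12 to the remainder.
  remainder 17/30x_1 + 1/5x_2^2 + 2/15x_2 - 5/12 ≠ 0; add k_3 = 17/30x_1 + 1/5x_2^2 + 2/15x_2 - 5/12 to the basis.

S(h_1,k_3): lcm = x_1x_2. S = 5/3x_1 - 6/17x_2^3 + 9/34x_2^2 + 109/102x_2 - 5/3.
  leading term x_1: subtract (50/17)·k_3 from 5/3x_1 - 6/17x_2^3 + 9/34x_2^2 + 109/102x_2 - 5/3 → -6/17x_2^3 - 11/34x_2^2 + 23/34x_2 - 15/34
  leading term x_2^3: no divisor's leading term divides it; move -6/17x_2^3 to the remainder.
  leading term x_2^2: no divisor's leading term divides it; move -11/34x_2^2 to the remainder.
  leading term x_2: no divisor's leading term divides it; move 23/34x_2 to the remainder.
  leading term 1: no divisor's leading term divides it; move -15/34 to the remainder.
  remainder -6/17x_2^3 - 11/34x_2^2 + 23/34x_2 - 15/34 ≠ 0; add k_4 = -6/17x_2^3 - 11/34x_2^2 + 23/34x_2 - 15/34 to the basis.

The other S-polynomials (S(h_2,k_3), S(h_1,k_4), S(h_2,k_4), S(k_3,k_4)) all reduce to 0 modulo the current basis, so we have a Gröbner basis.
Inter-reduce: drop elements whose leading term is divisible by another's, tail-reduce, and make monic.
Reduced Gröbner basis: {x_1 + 6/17x_2^2 + 4/17x_2 - 25/34, x_2^3 + 11/12x_2^2 - 23/12x_2 + 5/4}.

Since the reduced bases disagree, the two ideals are not the same.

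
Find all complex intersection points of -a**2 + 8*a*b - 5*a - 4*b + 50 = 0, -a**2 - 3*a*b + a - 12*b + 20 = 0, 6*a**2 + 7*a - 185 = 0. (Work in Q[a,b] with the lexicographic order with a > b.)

{(5, 0)}

Compute a lex Gröbner basis by Buchberger's algorithm.
f_1 = -a**2 + 8*a*b - 5*a - 4*b + 50, LT = a**2.
f_2 = -a**2 - 3*a*b + a - 12*b + 20, LT = a**2.
f_3 = 6*a**2 + 7*a - 185, LT = a**2.

S(f_1,f_2): lcm = a**2. S = -11*a*b + 6*a - 8*b - 30.
  reduce S modulo (f_1, f_2, f_3):
  remainder -11*a*b + 6*a - 8*b - 30 ≠ 0; add h_4 = -11*a*b + 6*a - 8*b - 30 to the basis.

S(f_1,f_3): lcm = a**2. S = -8*a*b + 23/6*a + 4*b - 115/6.
  reduce S modulo (f_1, f_2, f_3, h_4):
  remainder -35/66*a + 108/11*b + 175/66 ≠ 0; add h_5 = -35/66*a + 108/11*b + 175/66 to the basis.

S(f_1,h_4): lcm = a**2*b. S = 6/11*a**2 - 8*a*b**2 + 47/11*a*b - 30/11*a + 4*b**2 - 50*b.
  reduce S modulo (f_1, f_2, f_3, h_4, h_5):
  remainder 108/11*b**2 - 5022/55*b ≠ 0; add h_6 = 108/11*b**2 - 5022/55*b to the basis.

S(f_3,h_4): lcm = a**2*b. S = 6/11*a**2 + 29/66*a*b - 30/11*a - 185/6*b.
  reduce S modulo (f_1, f_2, f_3, h_4, h_5, h_6):
  remainder -9789/110*b ≠ 0; add h_7 = -9789/110*b to the basis.

The other S-polynomials (S(f_2,f_3), S(f_2,h_4), S(f_1,h_5), S(f_2,h_5), S(f_3,h_5), S(h_4,h_5), S(f_1,h_6), S(f_2,h_6), S(f_3,h_6), S(h_4,h_6), S(h_5,h_6), S(f_1,h_7), S(f_2,h_7), S(f_3,h_7), S(h_4,h_7), S(h_5,h_7), S(h_6,h_7)) all reduce to 0 modulo the current basis, so we have a Gröbner basis.
Inter-reduce: drop elements whose leading term is divisible by another's, tail-reduce, and make monic.
Reduced Gröbner basis: {a - 5, b}.

The lex basis is triangular: the last element involves only b. Solving b = 0 gives b ∈ {0}; substituting each value into the earlier elements determines the remaining variables.
  b = 0: the earlier basis element becomes a - 5 = 0, giving a = 5 — point (5, 0).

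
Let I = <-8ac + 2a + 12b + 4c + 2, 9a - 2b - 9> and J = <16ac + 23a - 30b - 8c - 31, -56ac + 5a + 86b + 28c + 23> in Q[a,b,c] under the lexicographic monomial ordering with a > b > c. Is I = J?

Yes, the ideals are equal.

For a fixed monomial order, each ideal has a unique reduced Gröbner basis; comparing bases decides equality.
Buchberger on the first generating set:
f_1 = -8ac + 2a + 12b + 4c + 2, LT = ac.
f_2 = 9a - 2b - 9, LT = a.

S(f_1,f_2): lcm = ac. S = -1/4a + 2/9bc - 3/2b + 1/2c - 1/4.
  leading term a: subtract (-1/36)·f_2 from -1/4a + 2/9bc - 3/2b + 1/2c - 1/4 → 2/9bc - 14/9b + 1/2c - 1/2
  leading term bc: no divisor's leading term divides it; move 2/9bc to the remainder.
  leading term b: no divisor's leading term divides it; move -14/9b to the remainder.
  leading term c: no divisor's leading term divides it; move 1/2c to the remainder.
  leading term 1: no divisor's leading term divides it; move -1/2 to the remainder.
  remainder 2/9bc - 14/9b + 1/2c - 1/2 ≠ 0; add g_3 = 2/9bc - 14/9b + 1/2c - 1/2 to the basis.

S(f_1,g_3): lcm = abc. S = 27/4ab - 9/4ac + 9/4a - 3/2b^2 - 1/2bc - 1/4b.
  leading term ab: subtract (3/4b)·f_2 from 27/4ab - 9/4ac + 9/4a - 3/2b^2 - 1/2bc - 1/4b → -9/4ac + 9/4a - 1/2bc + 13/2b
  leading term ac: subtract (9/32)·f_1 from -9/4ac + 9/4a - 1/2bc + 13/2b → 27/16a - 1/2bc + 25/8b - 9/8c - 9/16
  leading term a: subtract (3/16)·f_2 from 27/16a - 1/2bc + 25/8b - 9/8c - 9/16 → -1/2bc + 7/2b - 9/8c + 9/8
  leading term bc: subtract (-9/4)·g_3 from -1/2bc + 7/2b - 9/8c + 9/8 → 0
  remainder 0.

S(f_2,g_3): leading monomials are coprime, so the S-polynomial reduces to 0 (Buchberger's first criterion).
Every S-polynomial of the final basis reduces to 0, so we have a Gröbner basis.
Inter-reduce: drop elements whose leading term is divisible by another's, tail-reduce, and make monic.
Reduced Gröbner basis: {a - 2/9b - 1, bc - 7b + 9/4c - 9/4}.

Buchberger on the second generating set:
h_1 = 16ac + 23a - 30b - 8c - 31, LT = ac.
h_2 = -56ac + 5a + 86b + 28c + 23, LT = ac.

S(h_1,h_2): lcm = ac. S = 171/112a - 19/56b - 171/112.
  leading term a: no divisor's leading term divides it; move 171/112a to the remainder.
  leading term b: no divisor's leading term divides it; move -19/56b to the remainder.
  leading term 1: no divisor's leading term divides it; move -171/112 to the remainder.
  remainder 171/112a - 19/56b - 171/112 ≠ 0; add k_3 = 171/112a - 19/56b - 171/112 to the basis.

S(h_1,k_3): lcm = ac. S = 23/16a + 2/9bc - 15/8b + 1/2c - 31/16.
  leading term a: subtract (161/171)·k_3 from 23/16a + 2/9bc - 15/8b + 1/2c - 31/16 → 2/9bc - 14/9b + 1/2c - 1/2
  leading term bc: no divisor's leading term divides it; move 2/9bc to the remainder.
  leading term b: no divisor's leading term divides it; move -14/9b to the remainder.
  leading term c: no divisor's leading term divides it; move 1/2c to the remainder.
  leading term 1: no divisor's leading term divides it; move -1/2 to the remainder.
  remainder 2/9bc - 14/9b + 1/2c - 1/2 ≠ 0; add k_4 = 2/9bc - 14/9b + 1/2c - 1/2 to the basis.

S(h_2,k_3): lcm = ac. S = -5/56a + 2/9bc - 43/28b + 1/2c - 23/56.
  leading term a: subtract (-10/171)·k_3 from -5/56a + 2/9bc - 43/28b + 1/2c - 23/56 → 2/9bc - 14/9b + 1/2c - 1/2
  leading term bc: subtract (1)·k_4 from 2/9bc - 14/9b + 1/2c - 1/2 → 0
  remainder 0.

S(h_1,k_4): lcm = abc. S = 135/16ab - 9/4ac + 9/4a - 15/8b^2 - 1/2bc - 31/16b.
  leading term ab: subtract (105/19b)·k_3 from 135/16ab - 9/4ac + 9/4a - 15/8b^2 - 1/2bc - 31/16b → -9/4ac + 9/4a - 1/2bc + 13/2b
  leading term ac: subtract (-9/64)·h_1 from -9/4ac + 9/4a - 1/2bc + 13/2b → 351/64a - 1/2bc + 73/32b - 9/8c - 279/64
  leading term a: subtract (273/76)·k_3 from 351/64a - 1/2bc + 73/32b - 9/8c - 279/64 → -1/2bc + 7/2b - 9/8c + 9/8
  leading term bc: subtract (-9/4)·k_4 from -1/2bc + 7/2b - 9/8c + 9/8 → 0
  remainder 0.

S(h_2,k_4): lcm = abc. S = 387/56ab - 9/4ac + 9/4a - 43/28b^2 - 1/2bc - 23/56b.
  leading term ab: subtract (86/19b)·k_3 from 387/56ab - 9/4ac + 9/4a - 43/28b^2 - 1/2bc - 23/56b → -9/4ac + 9/4a - 1/2bc + 13/2b
  leading term ac: subtract (-9/64)·h_1 from -9/4ac + 9/4a - 1/2bc + 13/2b → 351/64a - 1/2bc + 73/32b - 9/8c - 279/64
  leading term a: subtract (273/76)·k_3 from 351/64a - 1/2bc + 73/32b - 9/8c - 279/64 → -1/2bc + 7/2b - 9/8c + 9/8
  leading term bc: subtract (-9/4)·k_4 from -1/2bc + 7/2b - 9/8c + 9/8 → 0
  remainder 0.

S(k_3,k_4): leading monomials are coprime, so the S-polynomial reduces to 0 (Buchberger's first criterion).
Every S-polynomial of the final basis reduces to 0, so we have a Gröbner basis.
Inter-reduce: drop elements whose leading term is divisible by another's, tail-reduce, and make monic.
Reduced Gröbner basis: {a - 2/9b - 1, bc - 7b + 9/4c - 9/4}.

Same reduced basis, so the two generating sets span the same ideal.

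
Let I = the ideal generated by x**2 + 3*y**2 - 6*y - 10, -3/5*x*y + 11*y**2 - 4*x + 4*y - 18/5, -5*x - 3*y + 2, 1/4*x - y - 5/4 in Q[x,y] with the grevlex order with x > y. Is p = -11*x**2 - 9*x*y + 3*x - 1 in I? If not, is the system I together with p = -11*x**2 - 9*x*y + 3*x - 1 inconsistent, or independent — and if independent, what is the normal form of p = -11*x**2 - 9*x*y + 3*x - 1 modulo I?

First compute the reduced Gröbner basis of I by Buchberger's algorithm.
f_1 = x**2 + 3*y**2 - 6*y - 10, LT = x**2.
f_2 = -3/5*x*y + 11*y**2 - 4*x + 4*y - 18/5, LT = x*y.
f_3 = -5*x - 3*y + 2, LT = x.
f_4 = 1/4*x - y - 5/4, LT = x.

S(f_1,f_2): lcm = x**2*y. S = 55/3*x*y**2 + 3*y**3 - 20/3*x**2 + 20/3*x*y - 6*y**2 - 6*x - 10*y.
  reduce S modulo (f_1, f_2, f_3, f_4):
  remainder 3052/9*y**3 - 53522/27*y**2 - 187514/135*y + 125876/135 ≠ 0; add h_5 = 3052/9*y**3 - 53522/27*y**2 - 187514/135*y + 125876/135 to the basis.

S(f_1,f_3): lcm = x**2. S = -3/5*x*y + 3*y**2 + 2/5*x - 6*y - 10.
  reduce S modulo (f_1, f_2, f_3, f_4, h_5):
  remainder -8*y**2 - 316/25*y - 116/25 ≠ 0; add h_6 = -8*y**2 - 316/25*y - 116/25 to the basis.

S(f_1,f_4): lcm = x**2. S = 4*x*y + 3*y**2 + 5*x - 6*y - 10.
  reduce S modulo (f_1, f_2, f_3, f_4, h_5, h_6):
  remainder -4347/50*y - 4347/50 ≠ 0; add h_7 = -4347/50*y - 4347/50 to the basis.

The other S-polynomials (S(f_2,f_3), S(f_2,f_4), S(f_3,f_4), S(f_1,h_5), S(f_2,h_5), S(f_3,h_5), S(f_4,h_5), S(f_1,h_6), S(f_2,h_6), S(f_3,h_6), S(f_4,h_6), S(h_5,h_6), S(f_1,h_7), S(f_2,h_7), S(f_3,h_7), S(f_4,h_7), S(h_5,h_7), S(h_6,h_7)) all reduce to 0 modulo the current basis, so we have a Gröbner basis.
Inter-reduce: drop elements whose leading term is divisible by another's, tail-reduce, and make monic.
Reduced Gröbner basis: {x - 1, y + 1}.
Label its elements g_1 = x - 1, g_2 = y + 1.

Reduce p = -11*x**2 - 9*x*y + 3*x - 1 modulo G:
  leading term x**2: subtract (-11*x)·g_1 from -11*x**2 - 9*x*y + 3*x - 1 → -9*x*y - 8*x - 1
  leading term x*y: subtract (-9*y)·g_1 from -9*x*y - 8*x - 1 → -8*x - 9*y - 1
  leading term x: subtract (-8)·g_1 from -8*x - 9*y - 1 → -9*y - 9
  leading term y: subtract (-9)·g_2 from -9*y - 9 → 0
  normal form = 0.
Since the normal form is 0, p ∈ I.

The remainder on division by a Gröbner basis is unique — it is the normal form.

-11*x**2 - 9*x*y + 3*x - 1 lies in I (it reduces to 0).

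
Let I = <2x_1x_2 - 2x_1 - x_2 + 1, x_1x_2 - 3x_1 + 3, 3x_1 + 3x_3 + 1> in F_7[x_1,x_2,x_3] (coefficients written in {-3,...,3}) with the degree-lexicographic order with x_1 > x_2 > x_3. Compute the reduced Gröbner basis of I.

f_1 = 2x_1x_2 - 2x_1 - x_2 + 1, LT = x_1x_2.
f_2 = x_1x_2 - 3x_1 + 3, LT = x_1x_2.
f_3 = 3x_1 + 3x_3 + 1, LT = x_1.

S(f_1,f_2): lcm = x_1x_2. S = 2x_1 + 3x_2 + 1.
  reduce S modulo (f_1, f_2, f_3):
  remainder 3x_2 - 2x_3 - 2 ≠ 0; add g_4 = 3x_2 - 2x_3 - 2 to the basis.

S(f_1,f_3): lcm = x_1x_2. S = -x_2x_3 - x_1 - 2x_2 - 3.
  reduce S modulo (f_1, f_2, f_3, g_4):
  remainder -3x_3^2 - x_3 + 3 ≠ 0; add g_5 = -3x_3^2 - x_3 + 3 to the basis.

The other S-polynomials (S(f_2,f_3), S(f_1,g_4), S(f_2,g_4), S(f_3,g_4), S(f_1,g_5), S(f_2,g_5), S(f_3,g_5), S(g_4,g_5)) all reduce to 0 modulo the current basis, so we have a Gröbner basis.
Inter-reduce: drop elements whose leading term is divisible by another's, tail-reduce, and make monic.

G = {x_3^2 - 2x_3 - 1, x_1 + x_3 - 2, x_2 - 3x_3 - 3}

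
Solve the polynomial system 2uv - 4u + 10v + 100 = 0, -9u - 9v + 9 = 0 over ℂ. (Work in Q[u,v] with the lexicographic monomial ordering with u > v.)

Compute a lex Gröbner basis by Buchberger's algorithm.
f_1 = 2uv - 4u + 10v + 100, LT = uv.
f_2 = -9u - 9v + 9, LT = u.

S(f_1,f_2): lcm = uv. S = -2u - v^{2} + 6v + 50.
  reduce S modulo (f_1, f_2):
  remainder -v^{2} + 8v + 48 ≠ 0; add h_3 = -v^{2} + 8v + 48 to the basis.

The other S-polynomials (S(f_1,h_3), S(f_2,h_3)) all reduce to 0 modulo the current basis, so we have a Gröbner basis.
Inter-reduce: drop elements whose leading term is divisible by another's, tail-reduce, and make monic.
Reduced Gröbner basis: {u + v - 1, v^{2} - 8v - 48}.

A lex Gröbner basis eliminates variables successively. Here v^{2} - 8v - 48 depends only on v, with roots {-4, 12}; lifting each root through the earlier basis elements recovers the full solutions.
  v = -4: the earlier basis element becomes u - 5 = 0, giving u = 5 — point (5, -4).
  v = 12: the earlier basis element becomes u + 11 = 0, giving u = -11 — point (-11, 12).

{(5, -4), (-11, 12)}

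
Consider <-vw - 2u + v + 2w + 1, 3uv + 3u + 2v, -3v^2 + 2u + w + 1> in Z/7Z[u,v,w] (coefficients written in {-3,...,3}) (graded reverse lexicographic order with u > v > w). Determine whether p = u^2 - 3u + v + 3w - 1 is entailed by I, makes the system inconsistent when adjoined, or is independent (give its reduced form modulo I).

u^2 - 3u + v + 3w - 1 lies in I (it reduces to 0).

First compute the reduced Gröbner basis of I by Buchberger's algorithm.
f_1 = -vw - 2u + v + 2w + 1, LT = vw.
f_2 = 3uv + 3u + 2v, LT = uv.
f_3 = -3v^2 + 2u + w + 1, LT = v^2.

S(f_1,f_2): lcm = uvw. S = 2u^2 - uv - 3uw - 3vw - u.
  reduce S modulo (f_1, f_2, f_3):
  remainder 2u^2 - 3uw - u + w - 3 ≠ 0; add h_4 = 2u^2 - 3uw - u + w - 3 to the basis.

S(f_1,f_3): lcm = v^2w. S = 2uv - v^2 + 3uw - 2vw - 2w^2 - v - 2w.
  reduce S modulo (f_1, f_2, f_3, h_4):
  remainder 3uw - 2w^2 - u - 2v + 3w ≠ 0; add h_5 = 3uw - 2w^2 - u - 2v + 3w to the basis.

S(f_2,f_3): lcm = uv^2. S = 3u^2 + uv + 3v^2 - 2uw - 2u.
  reduce S modulo (f_1, f_2, f_3, h_4, h_5):
  remainder -3w^2 - u + v - 3w + 2 ≠ 0; add h_6 = -3w^2 - u + v - 3w + 2 to the basis.

The other S-polynomials (S(f_1,h_4), S(f_2,h_4), S(f_3,h_4), S(f_1,h_5), S(f_2,h_5), S(f_3,h_5), S(h_4,h_5), S(f_1,h_6), S(f_2,h_6), S(f_3,h_6), S(h_4,h_6), S(h_5,h_6)) all reduce to 0 modulo the current basis, so we have a Gröbner basis.
Inter-reduce: drop elements whose leading term is divisible by another's, tail-reduce, and make monic.
Reduced Gröbner basis: {u^2 - 3u + v + 3w - 1, uv + u + 3v, v^2 - 3u + 2w + 2, uw + 3u + 3v - 3w - 2, vw + 2u - v - 2w - 1, w^2 - 2u + 2v + w - 3}.
Label its elements g_1 = u^2 - 3u + v + 3w - 1, g_2 = uv + u + 3v, g_3 = v^2 - 3u + 2w + 2, g_4 = uw + 3u + 3v - 3w - 2, g_5 = vw + 2u - v - 2w - 1, g_6 = w^2 - 2u + 2v + w - 3.

Reduce p = u^2 - 3u + v + 3w - 1 modulo G:
  leading term u^2: subtract (1)·g_1 from u^2 - 3u + v + 3w - 1 → 0
  normal form = 0.
Since the normal form is 0, p ∈ I.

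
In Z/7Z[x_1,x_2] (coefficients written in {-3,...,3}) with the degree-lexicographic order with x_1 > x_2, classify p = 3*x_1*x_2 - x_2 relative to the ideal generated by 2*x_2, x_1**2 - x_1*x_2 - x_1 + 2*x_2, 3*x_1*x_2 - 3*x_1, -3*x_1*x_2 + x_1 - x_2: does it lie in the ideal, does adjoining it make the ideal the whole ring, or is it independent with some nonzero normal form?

First compute the reduced Gröbner basis of I by Buchberger's algorithm.
f_1 = 2*x_2, LT = x_2.
f_2 = x_1**2 - x_1*x_2 - x_1 + 2*x_2, LT = x_1**2.
f_3 = 3*x_1*x_2 - 3*x_1, LT = x_1*x_2.
f_4 = -3*x_1*x_2 + x_1 - x_2, LT = x_1*x_2.

S(f_1,f_2): leading monomials are coprime, so the S-polynomial reduces to 0 (Buchberger's first criterion).
S(f_1,f_3): lcm = x_1*x_2. S = x_1.
  leading term x_1: no divisor's leading term divides it; move x_1 to the remainder.
  remainder x_1 ≠ 0; add h_5 = x_1 to the basis.

S(f_1,f_4): lcm = x_1*x_2. S = -2*x_1 + 2*x_2.
  leading term x_1: subtract (-2)·h_5 from -2*x_1 + 2*x_2 → 2*x_2
  leading term x_2: subtract (1)·f_1 from 2*x_2 → 0
  remainder 0.

S(f_2,f_3): lcm = x_1**2*x_2. S = -x_1*x_2**2 + x_1**2 - x_1*x_2 + 2*x_2**2.
  leading term x_1*x_2**2: subtract (3*x_1*x_2)·f_1 from -x_1*x_2**2 + x_1**2 - x_1*x_2 + 2*x_2**2 → x_1**2 - x_1*x_2 + 2*x_2**2
  leading term x_1**2: subtract (1)·f_2 from x_1**2 - x_1*x_2 + 2*x_2**2 → 2*x_2**2 + x_1 - 2*x_2
  leading term x_2**2: subtract (x_2)·f_1 from 2*x_2**2 + x_1 - 2*x_2 → x_1 - 2*x_2
  leading term x_1: subtract (1)·h_5 from x_1 - 2*x_2 → -2*x_2
  leading term x_2: subtract (-1)·f_1 from -2*x_2 → 0
  remainder 0.

S(f_2,f_4): lcm = x_1**2*x_2. S = -x_1*x_2**2 - 2*x_1**2 + x_1*x_2 + 2*x_2**2.
  leading term x_1*x_2**2: subtract (3*x_1*x_2)·f_1 from -x_1*x_2**2 - 2*x_1**2 + x_1*x_2 + 2*x_2**2 → -2*x_1**2 + x_1*x_2 + 2*x_2**2
  leading term x_1**2: subtract (-2)·f_2 from -2*x_1**2 + x_1*x_2 + 2*x_2**2 → -x_1*x_2 + 2*x_2**2 - 2*x_1 - 3*x_2
  leading term x_1*x_2: subtract (3*x_1)·f_1 from -x_1*x_2 + 2*x_2**2 - 2*x_1 - 3*x_2 → 2*x_2**2 - 2*x_1 - 3*x_2
  leading term x_2**2: subtract (x_2)·f_1 from 2*x_2**2 - 2*x_1 - 3*x_2 → -2*x_1 - 3*x_2
  leading term x_1: subtract (-2)·h_5 from -2*x_1 - 3*x_2 → -3*x_2
  leading term x_2: subtract (2)·f_1 from -3*x_2 → 0
  remainder 0.

S(f_3,f_4): lcm = x_1*x_2. S = -3*x_1 + 2*x_2.
  leading term x_1: subtract (-3)·h_5 from -3*x_1 + 2*x_2 → 2*x_2
  leading term x_2: subtract (1)·f_1 from 2*x_2 → 0
  remainder 0.

S(f_1,h_5): leading monomials are coprime, so the S-polynomial reduces to 0 (Buchberger's first criterion).
S(f_2,h_5): lcm = x_1**2. S = -x_1*x_2 - x_1 + 2*x_2.
  leading term x_1*x_2: subtract (3*x_1)·f_1 from -x_1*x_2 - x_1 + 2*x_2 → -x_1 + 2*x_2
  leading term x_1: subtract (-1)·h_5 from -x_1 + 2*x_2 → 2*x_2
  leading term x_2: subtract (1)·f_1 from 2*x_2 → 0
  remainder 0.

S(f_3,h_5): lcm = x_1*x_2. S = -x_1.
  leading term x_1: subtract (-1)·h_5 from -x_1 → 0
  remainder 0.

S(f_4,h_5): lcm = x_1*x_2. S = 2*x_1 - 2*x_2.
  leading term x_1: subtract (2)·h_5 from 2*x_1 - 2*x_2 → -2*x_2
  leading term x_2: subtract (-1)·f_1 from -2*x_2 → 0
  remainder 0.

Every S-polynomial of the final basis reduces to 0, so we have a Gröbner basis.
Inter-reduce: drop elements whose leading term is divisible by another's, tail-reduce, and make monic.
Reduced Gröbner basis: {x_1, x_2}.
Label its elements g_1 = x_1, g_2 = x_2.

Reduce p = 3*x_1*x_2 - x_2 modulo G:
  leading term x_1*x_2: subtract (3*x_2)·g_1 from 3*x_1*x_2 - x_2 → -x_2
  leading term x_2: subtract (-1)·g_2 from -x_2 → 0
  normal form = 0.
Since the normal form is 0, p ∈ I.

Ideal membership is decidable via reduction modulo a Gröbner basis.

3*x_1*x_2 - x_2 lies in I (it reduces to 0).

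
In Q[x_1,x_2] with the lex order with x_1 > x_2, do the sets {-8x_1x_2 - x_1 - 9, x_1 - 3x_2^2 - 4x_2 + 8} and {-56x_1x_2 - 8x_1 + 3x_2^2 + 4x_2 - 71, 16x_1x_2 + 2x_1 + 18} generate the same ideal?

Yes, the ideals are equal.

Equality of ideals is decidable: compute both reduced Gröbner bases (unique for the ordering) and check whether they agree.
Buchberger on the first generating set:
f_1 = -8x_1x_2 - x_1 - 9, LT = x_1x_2.
f_2 = x_1 - 3x_2^2 - 4x_2 + 8, LT = x_1.

S(f_1,f_2): lcm = x_1x_2. S = 1/8x_1 + 3x_2^3 + 4x_2^2 - 8x_2 + 9/8.
  leading term x_1: subtract (1/8)·f_2 from 1/8x_1 + 3x_2^3 + 4x_2^2 - 8x_2 + 9/8 → 3x_2^3 + 35/8x_2^2 - 15/2x_2 + 1/8
  leading term x_2^3: no divisor's leading term divides it; move 3x_2^3 to the remainder.
  leading term x_2^2: no divisor's leading term divides it; move 35/8x_2^2 to the remainder.
  leading term x_2: no divisor's leading term divides it; move -15/2x_2 to the remainder.
  leading term 1: no divisor's leading term divides it; move 1/8 to the remainder.
  remainder 3x_2^3 + 35/8x_2^2 - 15/2x_2 + 1/8 ≠ 0; add g_3 = 3x_2^3 + 35/8x_2^2 - 15/2x_2 + 1/8 to the basis.

The other S-polynomials (S(f_1,g_3), S(f_2,g_3)) all reduce to 0 modulo the current basis, so we have a Gröbner basis.
Inter-reduce: drop elements whose leading term is divisible by another's, tail-reduce, and make monic.
Reduced Gröbner basis: {x_1 - 3x_2^2 - 4x_2 + 8, x_2^3 + 35/24x_2^2 - 5/2x_2 + 1/24}.

Buchberger on the second generating set:
h_1 = -56x_1x_2 - 8x_1 + 3x_2^2 + 4x_2 - 71, LT = x_1x_2.
h_2 = 16x_1x_2 + 2x_1 + 18, LT = x_1x_2.

S(h_1,h_2): lcm = x_1x_2. S = 1/56x_1 - 3/56x_2^2 - 1/14x_2 + 1/7.
  leading term x_1: no divisor's leading term divides it; move 1/56x_1 to the remainder.
  leading term x_2^2: no divisor's leading term divides it; move -3/56x_2^2 to the remainder.
  leading term x_2: no divisor's leading term divides it; move -1/14x_2 to the remainder.
  leading term 1: no divisor's leading term divides it; move 1/7 to the remainder.
  remainder 1/56x_1 - 3/56x_2^2 - 1/14x_2 + 1/7 ≠ 0; add k_3 = 1/56x_1 - 3/56x_2^2 - 1/14x_2 + 1/7 to the basis.

S(h_1,k_3): lcm = x_1x_2. S = 1/7x_1 + 3x_2^3 + 221/56x_2^2 - 113/14x_2 + 71/56.
  leading term x_1: subtract (8)·k_3 from 1/7x_1 + 3x_2^3 + 221/56x_2^2 - 113/14x_2 + 71/56 → 3x_2^3 + 35/8x_2^2 - 15/2x_2 + 1/8
  leading term x_2^3: no divisor's leading term divides it; move 3x_2^3 to the remainder.
  leading term x_2^2: no divisor's leading term divides it; move 35/8x_2^2 to the remainder.
  leading term x_2: no divisor's leading term divides it; move -15/2x_2 to the remainder.
  leading term 1: no divisor's leading term divides it; move 1/8 to the remainder.
  remainder 3x_2^3 + 35/8x_2^2 - 15/2x_2 + 1/8 ≠ 0; add k_4 = 3x_2^3 + 35/8x_2^2 - 15/2x_2 + 1/8 to the basis.

The other S-polynomials (S(h_2,k_3), S(h_1,k_4), S(h_2,k_4), S(k_3,k_4)) all reduce to 0 modulo the current basis, so we have a Gröbner basis.
Inter-reduce: drop elements whose leading term is divisible by another's, tail-reduce, and make monic.
Reduced Gröbner basis: {x_1 - 3x_2^2 - 4x_2 + 8, x_2^3 + 35/24x_2^2 - 5/2x_2 + 1/24}.

These coincide, so the ideals are equal.
The choice of monomial ordering does not affect the verdict — as long as both bases are computed under the same ordering, their equality decides ideal equality.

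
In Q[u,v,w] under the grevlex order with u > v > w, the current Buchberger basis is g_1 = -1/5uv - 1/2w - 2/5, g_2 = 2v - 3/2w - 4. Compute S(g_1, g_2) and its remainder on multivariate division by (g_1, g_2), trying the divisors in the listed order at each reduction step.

S(g_1, g_2) = 3/4uw + 2u + 5/2w + 2; remainder on division = 3/4uw + 2u + 5/2w + 2.

lcm(LM(g_1), LM(g_2)) = uv.
S = (lcm/LT(g_1))·g_1 − (lcm/LT(g_2))·g_2 = 3/4uw + 2u + 5/2w + 2.
Reduce S modulo (g_1, g_2) in that order:
  leading term uw: no divisor's leading term divides it; move 3/4uw to the remainder.
  leading term u: no divisor's leading term divides it; move 2u to the remainder.
  leading term w: no divisor's leading term divides it; move 5/2w to the remainder.
  leading term 1: no divisor's leading term divides it; move 2 to the remainder.
The remainder 3/4uw + 2u + 5/2w + 2 is nonzero, so it would be added as the next basis element.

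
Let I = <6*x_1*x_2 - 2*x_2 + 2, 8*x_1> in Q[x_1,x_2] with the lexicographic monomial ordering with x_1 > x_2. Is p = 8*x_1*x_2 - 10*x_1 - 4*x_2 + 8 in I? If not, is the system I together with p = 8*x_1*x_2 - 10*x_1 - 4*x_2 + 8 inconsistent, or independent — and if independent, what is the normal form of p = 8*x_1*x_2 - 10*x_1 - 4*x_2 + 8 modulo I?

Adjoining 8*x_1*x_2 - 10*x_1 - 4*x_2 + 8 makes the ideal the whole ring: the system is inconsistent.

First compute the reduced Gröbner basis of I by Buchberger's algorithm.
f_1 = 6*x_1*x_2 - 2*x_2 + 2, LT = x_1*x_2.
f_2 = 8*x_1, LT = x_1.

S(f_1,f_2): lcm = x_1*x_2. S = -1/3*x_2 + 1/3.
  leading term x_2: no divisor's leading term divides it; move -1/3*x_2 to the remainder.
  leading term 1: no divisor's leading term divides it; move 1/3 to the remainder.
  remainder -1/3*x_2 + 1/3 ≠ 0; add h_3 = -1/3*x_2 + 1/3 to the basis.

The other S-polynomials (S(f_1,h_3), S(f_2,h_3)) all reduce to 0 modulo the current basis, so we have a Gröbner basis.
Inter-reduce: drop elements whose leading term is divisible by another's, tail-reduce, and make monic.
Reduced Gröbner basis: {x_1, x_2 - 1}.
Label its elements g_1 = x_1, g_2 = x_2 - 1.

Reduce p = 8*x_1*x_2 - 10*x_1 - 4*x_2 + 8 modulo G:
  leading term x_1*x_2: subtract (8*x_2)·g_1 from 8*x_1*x_2 - 10*x_1 - 4*x_2 + 8 → -10*x_1 - 4*x_2 + 8
  leading term x_1: subtract (-10)·g_1 from -10*x_1 - 4*x_2 + 8 → -4*x_2 + 8
  leading term x_2: subtract (-4)·g_2 from -4*x_2 + 8 → 4
  leading term 1: no divisor's leading term divides it; move 4 to the remainder.
  normal form = 4.
The normal form is nonzero, so p ∉ I. Since p minus its normal form lies in I, I + (p) = I + (r) where r = 4; decide whether this ideal is the whole ring.
Here r = 4 is a nonzero constant, hence a unit: 1 ∈ I + (p), the Gröbner basis of I + (p) is {1}, and the enlarged system has no common solution — adjoining p is inconsistent.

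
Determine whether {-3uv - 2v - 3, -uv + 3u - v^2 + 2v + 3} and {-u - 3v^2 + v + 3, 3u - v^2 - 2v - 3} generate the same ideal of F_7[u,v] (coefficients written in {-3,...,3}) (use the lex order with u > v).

No, the ideals differ.

For a fixed monomial order, each ideal has a unique reduced Gröbner basis; comparing bases decides equality.
Buchberger on the first generating set:
f_1 = -3uv - 2v - 3, LT = uv.
f_2 = -uv + 3u - v^2 + 2v + 3, LT = uv.

S(f_1,f_2): lcm = uv. S = 3u - v^2 - 2v - 3.
  leading term u: no divisor's leading term divides it; move 3u to the remainder.
  leading term v^2: no divisor's leading term divides it; move -v^2 to the remainder.
  leading term v: no divisor's leading term divides it; move -2v to the remainder.
  leading term 1: no divisor's leading term divides it; move -3 to the remainder.
  remainder 3u - v^2 - 2v - 3 ≠ 0; add g_3 = 3u - v^2 - 2v - 3 to the basis.

S(f_1,g_3): lcm = uv. S = -2v^3 + 3v^2 - 3v + 1.
  leading term v^3: no divisor's leading term divides it; move -2v^3 to the remainder.
  leading term v^2: no divisor's leading term divides it; move 3v^2 to the remainder.
  leading term v: no divisor's leading term divides it; move -3v to the remainder.
  leading term 1: no divisor's leading term divides it; move 1 to the remainder.
  remainder -2v^3 + 3v^2 - 3v + 1 ≠ 0; add g_4 = -2v^3 + 3v^2 - 3v + 1 to the basis.

The other S-polynomials (S(f_2,g_3), S(f_1,g_4), S(f_2,g_4), S(g_3,g_4)) all reduce to 0 modulo the current basis, so we have a Gröbner basis.
Inter-reduce: drop elements whose leading term is divisible by another's, tail-reduce, and make monic.
Reduced Gröbner basis: {u + 2v^2 - 3v - 1, v^3 + 2v^2 - 2v + 3}.

Buchberger on the second generating set:
h_1 = -u - 3v^2 + v + 3, LT = u.
h_2 = 3u - v^2 - 2v - 3, LT = u.

S(h_1,h_2): lcm = u. S = v^2 + 2v - 2.
  leading term v^2: no divisor's leading term divides it; move v^2 to the remainder.
  leading term v: no divisor's leading term divides it; move 2v to the remainder.
  leading term 1: no divisor's leading term divides it; move -2 to the remainder.
  remainder v^2 + 2v - 2 ≠ 0; add k_3 = v^2 + 2v - 2 to the basis.

The other S-polynomials (S(h_1,k_3), S(h_2,k_3)) all reduce to 0 modulo the current basis, so we have a Gröbner basis.
Inter-reduce: drop elements whose leading term is divisible by another's, tail-reduce, and make monic.
Reduced Gröbner basis: {u + 3, v^2 + 2v - 2}.

Since the reduced bases disagree, the two ideals are not the same.
The same test decides containment: I ⊆ J iff every generator of I reduces to 0 modulo a Gröbner basis of J.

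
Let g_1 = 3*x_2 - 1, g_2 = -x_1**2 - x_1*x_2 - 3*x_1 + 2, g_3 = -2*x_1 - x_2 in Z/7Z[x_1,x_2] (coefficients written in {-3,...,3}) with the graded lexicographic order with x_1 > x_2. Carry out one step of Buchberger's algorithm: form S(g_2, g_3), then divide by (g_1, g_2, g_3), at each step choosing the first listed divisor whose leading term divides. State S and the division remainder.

lcm(LM(g_2), LM(g_3)) = x_1**2.
S = (lcm/LT(g_2))·g_2 − (lcm/LT(g_3))·g_3 = -3*x_1*x_2 + 3*x_1 - 2.
Reduce S modulo (g_1, g_2, g_3) in that order:
  leading term x_1*x_2: subtract (-x_1)·g_1 from -3*x_1*x_2 + 3*x_1 - 2 → 2*x_1 - 2
  leading term x_1: subtract (-1)·g_3 from 2*x_1 - 2 → -x_2 - 2
  leading term x_2: subtract (2)·g_1 from -x_2 - 2 → 0
The remainder is 0, so this S-polynomial contributes no new basis element.

S(g_2, g_3) = -3*x_1*x_2 + 3*x_1 - 2; remainder on division = 0.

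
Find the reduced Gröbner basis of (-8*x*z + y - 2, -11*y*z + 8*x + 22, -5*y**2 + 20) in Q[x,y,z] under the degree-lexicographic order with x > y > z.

f_1 = -8*x*z + y - 2, LT = x*z.
f_2 = -11*y*z + 8*x + 22, LT = y*z.
f_3 = -5*y**2 + 20, LT = y**2.

S(f_1,f_2): lcm = x*y*z. S = 8/11*x**2 - 1/8*y**2 + 2*x + 1/4*y.
  leading term x**2: no divisor's leading term divides it; move 8/11*x**2 to the remainder.
  leading term y**2: subtract (1/40)·f_3 from -1/8*y**2 + 2*x + 1/4*y → 2*x + 1/4*y - 1/2
  leading term x: no divisor's leading term divides it; move 2*x to the remainder.
  leading term y: no divisor's leading term divides it; move 1/4*y to the remainder.
  leading term 1: no divisor's leading term divides it; move -1/2 to the remainder.
  remainder 8/11*x**2 + 2*x + 1/4*y - 1/2 ≠ 0; add g_4 = 8/11*x**2 + 2*x + 1/4*y - 1/2 to the basis.

S(f_2,f_3): lcm = y**2*z. S = -8/11*x*y - 2*y + 4*z.
  leading term x*y: no divisor's leading term divides it; move -8/11*x*y to the remainder.
  leading term y: no divisor's leading term divides it; move -2*y to the remainder.
  leading term z: no divisor's leading term divides it; move 4*z to the remainder.
  remainder -8/11*x*y - 2*y + 4*z ≠ 0; add g_5 = -8/11*x*y - 2*y + 4*z to the basis.

S(f_1,g_5): lcm = x*y*z. S = -1/8*y**2 - 11/4*y*z + 11/2*z**2 + 1/4*y.
  leading term y**2: subtract (1/40)·f_3 from -1/8*y**2 - 11/4*y*z + 11/2*z**2 + 1/4*y → -11/4*y*z + 11/2*z**2 + 1/4*y - 1/2
  leading term y*z: subtract (1/4)·f_2 from -11/4*y*z + 11/2*z**2 + 1/4*y - 1/2 → 11/2*z**2 - 2*x + 1/4*y - 6
  leading term z**2: no divisor's leading term divides it; move 11/2*z**2 to the remainder.
  leading term x: no divisor's leading term divides it; move -2*x to the remainder.
  leading term y: no divisor's leading term divides it; move 1/4*y to the remainder.
  leading term 1: no divisor's leading term divides it; move -6 to the remainder.
  remainder 11/2*z**2 - 2*x + 1/4*y - 6 ≠ 0; add g_6 = 11/2*z**2 - 2*x + 1/4*y - 6 to the basis.

The other S-polynomials (S(f_1,f_3), S(f_1,g_4), S(f_2,g_4), S(f_3,g_4), S(f_2,g_5), S(f_3,g_5), S(g_4,g_5), S(f_1,g_6), S(f_2,g_6), S(f_3,g_6), S(g_4,g_6), S(g_5,g_6)) all reduce to 0 modulo the current basis, so we have a Gröbner basis.

G = {x**2 + 11/4*x + 11/32*y - 11/16, x*y + 11/4*y - 11/2*z, x*z - 1/8*y + 1/4, y**2 - 4, y*z - 8/11*x - 2, z**2 - 4/11*x + 1/22*y - 12/11}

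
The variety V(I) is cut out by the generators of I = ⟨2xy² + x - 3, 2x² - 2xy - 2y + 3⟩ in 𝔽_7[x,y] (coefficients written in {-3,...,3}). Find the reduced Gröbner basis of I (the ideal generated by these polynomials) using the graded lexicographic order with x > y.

G = {xy² - 3x + 2, y³ + 2y² + 2x + 2y + 1, x² - xy - y - 2}

f_1 = 2xy² + x - 3, LT = xy².
f_2 = 2x² - 2xy - 2y + 3, LT = x².

S(f_1,f_2): lcm = x²y². S = xy³ + y³ - 3x² + 2y² + 2x.
  leading term xy³: subtract (-3y)·f_1 from xy³ + y³ - 3x² + 2y² + 2x → y³ - 3x² + 3xy + 2y² + 2x - 2y
  leading term y³: no divisor's leading term divides it; move y³ to the remainder.
  leading term x²: subtract (2)·f_2 from -3x² + 3xy + 2y² + 2x - 2y → 2y² + 2x + 2y + 1
  leading term y²: no divisor's leading term divides it; move 2y² to the remainder.
  leading term x: no divisor's leading term divides it; move 2x to the remainder.
  leading term y: no divisor's leading term divides it; move 2y to the remainder.
  leading term 1: no divisor's leading term divides it; move 1 to the remainder.
  remainder y³ + 2y² + 2x + 2y + 1 ≠ 0; add g_3 = y³ + 2y² + 2x + 2y + 1 to the basis.

The other S-polynomials (S(f_1,g_3), S(f_2,g_3)) all reduce to 0 modulo the current basis, so we have a Gröbner basis.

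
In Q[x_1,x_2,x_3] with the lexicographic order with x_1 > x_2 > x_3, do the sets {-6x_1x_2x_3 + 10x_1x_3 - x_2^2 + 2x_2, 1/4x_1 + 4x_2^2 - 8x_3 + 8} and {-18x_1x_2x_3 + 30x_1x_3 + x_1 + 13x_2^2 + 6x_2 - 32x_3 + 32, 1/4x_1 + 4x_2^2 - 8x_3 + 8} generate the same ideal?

Yes, the ideals are equal.

Equality of ideals is decidable: compute both reduced Gröbner bases (unique for the ordering) and check whether they agree.
Buchberger on the first generating set:
f_1 = -6x_1x_2x_3 + 10x_1x_3 - x_2^2 + 2x_2, LT = x_1x_2x_3.
f_2 = 1/4x_1 + 4x_2^2 - 8x_3 + 8, LT = x_1.

S(f_1,f_2): lcm = x_1x_2x_3. S = -5/3x_1x_3 - 16x_2^3x_3 + 1/6x_2^2 + 32x_2x_3^2 - 32x_2x_3 - 1/3x_2.
  reduce S modulo (f_1, f_2):
  remainder -16x_2^3x_3 + 80/3x_2^2x_3 + 1/6x_2^2 + 32x_2x_3^2 - 32x_2x_3 - 1/3x_2 - 160/3x_3^2 + 160/3x_3 ≠ 0; add g_3 = -16x_2^3x_3 + 80/3x_2^2x_3 + 1/6x_2^2 + 32x_2x_3^2 - 32x_2x_3 - 1/3x_2 - 160/3x_3^2 + 160/3x_3 to the basis.

The other S-polynomials (S(f_1,g_3), S(f_2,g_3)) all reduce to 0 modulo the current basis, so we have a Gröbner basis.
Inter-reduce: drop elements whose leading term is divisible by another's, tail-reduce, and make monic.
Reduced Gröbner basis: {x_1 + 16x_2^2 - 32x_3 + 32, x_2^3x_3 - 5/3x_2^2x_3 - 1/96x_2^2 - 2x_2x_3^2 + 2x_2x_3 + 1/48x_2 + 10/3x_3^2 - 10/3x_3}.

Buchberger on the second generating set:
h_1 = -18x_1x_2x_3 + 30x_1x_3 + x_1 + 13x_2^2 + 6x_2 - 32x_3 + 32, LT = x_1x_2x_3.
h_2 = 1/4x_1 + 4x_2^2 - 8x_3 + 8, LT = x_1.

S(h_1,h_2): lcm = x_1x_2x_3. S = -5/3x_1x_3 - 1/18x_1 - 16x_2^3x_3 - 13/18x_2^2 + 32x_2x_3^2 - 32x_2x_3 - 1/3x_2 + 16/9x_3 - 16/9.
  reduce S modulo (h_1, h_2):
  remainder -16x_2^3x_3 + 80/3x_2^2x_3 + 1/6x_2^2 + 32x_2x_3^2 - 32x_2x_3 - 1/3x_2 - 160/3x_3^2 + 160/3x_3 ≠ 0; add k_3 = -16x_2^3x_3 + 80/3x_2^2x_3 + 1/6x_2^2 + 32x_2x_3^2 - 32x_2x_3 - 1/3x_2 - 160/3x_3^2 + 160/3x_3 to the basis.

The other S-polynomials (S(h_1,k_3), S(h_2,k_3)) all reduce to 0 modulo the current basis, so we have a Gröbner basis.
Inter-reduce: drop elements whose leading term is divisible by another's, tail-reduce, and make monic.
Reduced Gröbner basis: {x_1 + 16x_2^2 - 32x_3 + 32, x_2^3x_3 - 5/3x_2^2x_3 - 1/96x_2^2 - 2x_2x_3^2 + 2x_2x_3 + 1/48x_2 + 10/3x_3^2 - 10/3x_3}.

Same reduced basis, so the two generating sets span the same ideal.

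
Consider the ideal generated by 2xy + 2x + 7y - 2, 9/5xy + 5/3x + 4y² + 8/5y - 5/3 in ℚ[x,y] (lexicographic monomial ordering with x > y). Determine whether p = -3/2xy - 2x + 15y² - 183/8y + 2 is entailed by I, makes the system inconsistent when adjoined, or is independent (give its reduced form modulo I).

-3/2xy - 2x + 15y² - 183/8y + 2 lies in I (it reduces to 0).

First compute the reduced Gröbner basis of I by Buchberger's algorithm.
f_1 = 2xy + 2x + 7y - 2, LT = xy.
f_2 = 9/5xy + 5/3x + 4y² + 8/5y - 5/3, LT = xy.

S(f_1,f_2): lcm = xy. S = 2/27x - 20/9y² + 47/18y - 2/27.
  leading term x: no divisor's leading term divides it; move 2/27x to the remainder.
  leading term y²: no divisor's leading term divides it; move -20/9y² to the remainder.
  leading term y: no divisor's leading term divides it; move 47/18y to the remainder.
  leading term 1: no divisor's leading term divides it; move -2/27 to the remainder.
  remainder 2/27x - 20/9y² + 47/18y - 2/27 ≠ 0; add h_3 = 2/27x - 20/9y² + 47/18y - 2/27 to the basis.

S(f_1,h_3): lcm = xy. S = x + 30y³ - 141/4y² + 9/2y - 1.
  leading term x: subtract (27/2)·h_3 from x + 30y³ - 141/4y² + 9/2y - 1 → 30y³ - 21/4y² - 123/4y
  leading term y³: no divisor's leading term divides it; move 30y³ to the remainder.
  leading term y²: no divisor's leading term divides it; move -21/4y² to the remainder.
  leading term y: no divisor's leading term divides it; move -123/4y to the remainder.
  remainder 30y³ - 21/4y² - 123/4y ≠ 0; add h_4 = 30y³ - 21/4y² - 123/4y to the basis.

The other S-polynomials (S(f_2,h_3), S(f_1,h_4), S(f_2,h_4), S(h_3,h_4)) all reduce to 0 modulo the current basis, so we have a Gröbner basis.
Inter-reduce: drop elements whose leading term is divisible by another's, tail-reduce, and make monic.
Reduced Gröbner basis: {x - 30y² + 141/4y - 1, y³ - 7/40y² - 41/40y}.
Label its elements g_1 = x - 30y² + 141/4y - 1, g_2 = y³ - 7/40y² - 41/40y.

Reduce p = -3/2xy - 2x + 15y² - 183/8y + 2 modulo G:
  leading term xy: subtract (-3/2y)·g_1 from -3/2xy - 2x + 15y² - 183/8y + 2 → -2x - 45y³ + 543/8y² - 195/8y + 2
  leading term x: subtract (-2)·g_1 from -2x - 45y³ + 543/8y² - 195/8y + 2 → -45y³ + 63/8y² + 369/8y
  leading term y³: subtract (-45)·g_2 from -45y³ + 63/8y² + 369/8y → 0
  normal form = 0.
Since the normal form is 0, p ∈ I.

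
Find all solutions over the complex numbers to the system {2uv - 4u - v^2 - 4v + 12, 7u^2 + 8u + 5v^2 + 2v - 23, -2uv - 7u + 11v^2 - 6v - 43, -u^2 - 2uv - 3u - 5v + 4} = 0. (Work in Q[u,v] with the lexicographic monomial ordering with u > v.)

{(-1, 2)}

Compute a lex Gröbner basis by Buchberger's algorithm.
f_1 = 2uv - 4u - v^2 - 4v + 12, LT = uv.
f_2 = 7u^2 + 8u + 5v^2 + 2v - 23, LT = u^2.
f_3 = -2uv - 7u + 11v^2 - 6v - 43, LT = uv.
f_4 = -u^2 - 2uv - 3u - 5v + 4, LT = u^2.

S(f_1,f_2): lcm = u^2v. S = -2u^2 - 1/2uv^2 - 22/7uv + 6u - 5/7v^3 - 2/7v^2 + 23/7v.
  leading term u^2: subtract (-2/7)·f_2 from -2u^2 - 1/2uv^2 - 22/7uv + 6u - 5/7v^3 - 2/7v^2 + 23/7v → -1/2uv^2 - 22/7uv + 58/7u - 5/7v^3 + 8/7v^2 + 27/7v - 46/7
  leading term uv^2: subtract (-1/4v)·f_1 from -1/2uv^2 - 22/7uv + 58/7u - 5/7v^3 + 8/7v^2 + 27/7v - 46/7 → -29/7uv + 58/7u - 27/28v^3 + 1/7v^2 + 48/7v - 46/7
  leading term uv: subtract (-29/14)·f_1 from -29/7uv + 58/7u - 27/28v^3 + 1/7v^2 + 48/7v - 46/7 → -27/28v^3 - 27/14v^2 - 10/7v + 128/7
  leading term v^3: no divisor's leading term divides it; move -27/28v^3 to the remainder.
  leading term v^2: no divisor's leading term divides it; move -27/14v^2 to the remainder.
  leading term v: no divisor's leading term divides it; move -10/7v to the remainder.
  leading term 1: no divisor's leading term divides it; move 128/7 to the remainder.
  remainder -27/28v^3 - 27/14v^2 - 10/7v + 128/7 ≠ 0; add h_5 = -27/28v^3 - 27/14v^2 - 10/7v + 128/7 to the basis.

S(f_1,f_3): lcm = uv. S = -11/2u + 5v^2 - 5v - 31/2.
  leading term u: no divisor's leading term divides it; move -11/2u to the remainder.
  leading term v^2: no divisor's leading term divides it; move 5v^2 to the remainder.
  leading term v: no divisor's leading term divides it; move -5v to the remainder.
  leading term 1: no divisor's leading term divides it; move -31/2 to the remainder.
  remainder -11/2u + 5v^2 - 5v - 31/2 ≠ 0; add h_6 = -11/2u + 5v^2 - 5v - 31/2 to the basis.

S(f_1,f_4): lcm = u^2v. S = -2u^2 - 5/2uv^2 - 5uv + 6u - 5v^2 + 4v.
  leading term u^2: subtract (-2/7)·f_2 from -2u^2 - 5/2uv^2 - 5uv + 6u - 5v^2 + 4v → -5/2uv^2 - 5uv + 58/7u - 25/7v^2 + 32/7v - 46/7
  leading term uv^2: subtract (-5/4v)·f_1 from -5/2uv^2 - 5uv + 58/7u - 25/7v^2 + 32/7v - 46/7 → -10uv + 58/7u - 5/4v^3 - 60/7v^2 + 137/7v - 46/7
  leading term uv: subtract (-5)·f_1 from -10uv + 58/7u - 5/4v^3 - 60/7v^2 + 137/7v - 46/7 → -82/7u - 5/4v^3 - 95/7v^2 - 3/7v + 374/7
  leading term u: subtract (164/77)·h_6 from -82/7u - 5/4v^3 - 95/7v^2 - 3/7v + 374/7 → -5/4v^3 - 1865/77v^2 + 787/77v + 6656/77
  leading term v^3: subtract (35/27)·h_5 from -5/4v^3 - 1865/77v^2 + 787/77v + 6656/77 → -3345/154v^2 + 25099/2079v + 130432/2079
  leading term v^2: no divisor's leading term divides it; move -3345/154v^2 to the remainder.
  leading term v: no divisor's leading term divides it; move 25099/2079v to the remainder.
  leading term 1: no divisor's leading term divides it; move 130432/2079 to the remainder.
  remainder -3345/154v^2 + 25099/2079v + 130432/2079 ≠ 0; add h_7 = -3345/154v^2 + 25099/2079v + 130432/2079 to the basis.

S(f_2,f_3): lcm = u^2v. S = -7/2u^2 + 11/2uv^2 - 13/7uv - 43/2u + 5/7v^3 + 2/7v^2 - 23/7v.
  leading term u^2: subtract (-1/2)·f_2 from -7/2u^2 + 11/2uv^2 - 13/7uv - 43/2u + 5/7v^3 + 2/7v^2 - 23/7v → 11/2uv^2 - 13/7uv - 35/2u + 5/7v^3 + 39/14v^2 - 16/7v - 23/2
  leading term uv^2: subtract (11/4v)·f_1 from 11/2uv^2 - 13/7uv - 35/2u + 5/7v^3 + 39/14v^2 - 16/7v - 23/2 → 64/7uv - 35/2u + 97/28v^3 + 193/14v^2 - 247/7v - 23/2
  leading term uv: subtract (32/7)·f_1 from 64/7uv - 35/2u + 97/28v^3 + 193/14v^2 - 247/7v - 23/2 → 11/14u + 97/28v^3 + 257/14v^2 - 17v - 929/14
  leading term u: subtract (-1/7)·h_6 from 11/14u + 97/28v^3 + 257/14v^2 - 17v - 929/14 → 97/28v^3 + 267/14v^2 - 124/7v - 480/7
  leading term v^3: subtract (-97/27)·h_5 from 97/28v^3 + 267/14v^2 - 124/7v - 480/7 → 85/7v^2 - 4318/189v - 544/189
  leading term v^2: subtract (-374/669)·h_7 from 85/7v^2 - 4318/189v - 544/189 → -290768/18063v + 581536/18063
  leading term v: no divisor's leading term divides it; move -290768/18063v to the remainder.
  leading term 1: no divisor's leading term divides it; move 581536/18063 to the remainder.
  remainder -290768/18063v + 581536/18063 ≠ 0; add h_8 = -290768/18063v + 581536/18063 to the basis.

The other S-polynomials (S(f_2,f_4), S(f_3,f_4), S(f_1,h_5), S(f_2,h_5), S(f_3,h_5), S(f_4,h_5), S(f_1,h_6), S(f_2,h_6), S(f_3,h_6), S(f_4,h_6), S(h_5,h_6), S(f_1,h_7), S(f_2,h_7), S(f_3,h_7), S(f_4,h_7), S(h_5,h_7), S(h_6,h_7), S(f_1,h_8), S(f_2,h_8), S(f_3,h_8), S(f_4,h_8), S(h_5,h_8), S(h_6,h_8), S(h_7,h_8)) all reduce to 0 modulo the current basis, so we have a Gröbner basis.
Inter-reduce: drop elements whose leading term is divisible by another's, tail-reduce, and make monic.
Reduced Gröbner basis: {u + 1, v - 2}.

Elimination: the polynomial v - 2 lies in the elimination ideal for v, so v ∈ {2}. For each such v, the remaining basis elements (now univariate) give the rest of the solution.
  v = 2: the earlier basis element becomes u + 1 = 0, giving u = -1 — point (-1, 2).
Check: every point annihilates each of the original generators.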